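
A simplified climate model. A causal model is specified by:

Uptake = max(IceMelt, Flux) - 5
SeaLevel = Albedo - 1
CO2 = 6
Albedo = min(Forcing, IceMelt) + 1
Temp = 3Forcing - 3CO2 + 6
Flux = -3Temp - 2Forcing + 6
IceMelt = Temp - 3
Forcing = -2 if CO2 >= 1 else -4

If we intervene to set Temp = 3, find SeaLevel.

The intervention breaks the incoming arrows to Temp: Temp = 3Forcing - 3CO2 + 6 no longer applies, and Temp = 3.
Forcing = -2 if CO2 >= 1 else -4  [with CO2=6]  = -2
IceMelt = Temp - 3  [with Temp=3]  = 0
Albedo = min(Forcing, IceMelt) + 1  [with Forcing=-2, IceMelt=0]  = -1
SeaLevel = Albedo - 1  [with Albedo=-1]  = -2

-2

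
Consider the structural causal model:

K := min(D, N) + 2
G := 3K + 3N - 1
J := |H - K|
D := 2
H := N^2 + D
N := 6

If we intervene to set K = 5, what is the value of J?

Under do(K=5), the mechanism K := min(D, N) + 2 is discarded; K is fixed at 5.
H = N^2 + D  [with N=6, D=2]  = 38
J = |H - K|  [with H=38, K=5]  = 33

33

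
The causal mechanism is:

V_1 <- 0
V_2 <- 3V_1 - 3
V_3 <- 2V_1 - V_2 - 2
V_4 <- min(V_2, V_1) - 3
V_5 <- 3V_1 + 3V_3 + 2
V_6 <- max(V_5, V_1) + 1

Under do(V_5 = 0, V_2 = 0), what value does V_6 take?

The joint intervention fixes V_5 = 0, V_2 = 0, removing each variable's own equation.
V_6 = max(V_5, V_1) + 1  [with V_5=0, V_1=0]  = 1

1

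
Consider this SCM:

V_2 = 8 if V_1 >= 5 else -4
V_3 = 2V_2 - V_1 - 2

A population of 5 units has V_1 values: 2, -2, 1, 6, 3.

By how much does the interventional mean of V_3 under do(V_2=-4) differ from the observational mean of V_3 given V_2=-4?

-1

Under do(V_2=-4), V_2's equation is replaced by V_2=-4 for every unit. Per-unit V_3: -12, -8, -11, -16, -13. Mean = -12.
E[V_3|V_2=-4] averages over only the 4 units with V_2=-4 (V_1 = 2, -2, 1, 3): V_3 = -12, -8, -11, -13, mean -11.
Difference = -12 − (-11) = -1.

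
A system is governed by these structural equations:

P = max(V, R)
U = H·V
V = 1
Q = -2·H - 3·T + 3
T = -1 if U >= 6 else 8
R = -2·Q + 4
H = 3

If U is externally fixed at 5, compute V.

Under do(U=5), the mechanism U = H·V is discarded; U is fixed at 5.
Since V is not a descendant of the intervened variable, it is unaffected.

1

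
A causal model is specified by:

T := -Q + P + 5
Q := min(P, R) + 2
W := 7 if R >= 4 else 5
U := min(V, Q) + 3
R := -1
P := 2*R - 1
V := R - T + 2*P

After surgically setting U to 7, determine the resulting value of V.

The intervention breaks the incoming arrows to U: U := min(V, Q) + 3 no longer applies, and U = 7.
V is not downstream of the intervention, so its value is determined by the original equations.
P = 2*R - 1  [with R=-1]  = -3
Q = min(P, R) + 2  [with P=-3, R=-1]  = -1
T = -Q + P + 5  [with Q=-1, P=-3]  = 3
V = R - T + 2*P  [with R=-1, T=3, P=-3]  = -10

-10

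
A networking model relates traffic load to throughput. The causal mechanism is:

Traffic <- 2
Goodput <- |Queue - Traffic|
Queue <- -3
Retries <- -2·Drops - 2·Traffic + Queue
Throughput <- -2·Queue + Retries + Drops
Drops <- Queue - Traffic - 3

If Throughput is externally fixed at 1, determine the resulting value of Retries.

9

The intervention breaks the incoming arrows to Throughput: Throughput <- -2·Queue + Retries + Drops no longer applies, and Throughput = 1.
Since Retries is not a descendant of the intervened variable, it is unaffected.
Drops = Queue - Traffic - 3  [with Queue=-3, Traffic=2]  = -8
Retries = -2·Drops - 2·Traffic + Queue  [with Drops=-8, Traffic=2, Queue=-3]  = 9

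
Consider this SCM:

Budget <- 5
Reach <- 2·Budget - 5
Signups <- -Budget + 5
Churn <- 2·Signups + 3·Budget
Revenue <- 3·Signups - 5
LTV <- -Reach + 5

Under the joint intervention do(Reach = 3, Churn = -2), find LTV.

2

The joint intervention fixes Reach = 3, Churn = -2, removing each variable's own equation.
LTV = -Reach + 5  [with Reach=3]  = 2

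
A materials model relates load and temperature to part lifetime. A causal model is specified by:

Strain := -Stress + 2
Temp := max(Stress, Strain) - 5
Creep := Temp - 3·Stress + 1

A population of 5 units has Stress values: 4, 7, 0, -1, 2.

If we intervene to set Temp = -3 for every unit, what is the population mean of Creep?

The intervention sets Temp=-3 in all 5 units regardless of Stress. Recomputing Creep per unit gives -14, -23, -2, 1, -8; average -9.2.

-9.2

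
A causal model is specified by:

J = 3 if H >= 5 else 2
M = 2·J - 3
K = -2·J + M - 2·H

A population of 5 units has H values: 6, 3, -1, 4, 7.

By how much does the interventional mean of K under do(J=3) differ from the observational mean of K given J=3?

5.4

Every unit gets J=3 under the intervention. K values become -15, -9, -1, -11, -17; E[K|do(J=3)] = -10.6.
Conditioning on J=3 selects the 2 unit(s) with H ∈ {6, 7}. Their K values: -15, -17. Mean = -16.
Difference = -10.6 − (-16) = 5.4.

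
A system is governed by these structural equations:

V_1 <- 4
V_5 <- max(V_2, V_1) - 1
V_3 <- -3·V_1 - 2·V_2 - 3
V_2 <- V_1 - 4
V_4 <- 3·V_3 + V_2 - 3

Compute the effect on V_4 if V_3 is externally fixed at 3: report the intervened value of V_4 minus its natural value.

The intervention breaks the incoming arrows to V_3: V_3 <- -3·V_1 - 2·V_2 - 3 no longer applies, and V_3 = 3.
V_2 = V_1 - 4  [with V_1=4]  = 0
V_4 = 3·V_3 + V_2 - 3  [with V_3=3, V_2=0]  = 6
Without intervention: V_2 = V_1 - 4  [with V_1=4]  = 0; V_3 = -3·V_1 - 2·V_2 - 3  [with V_1=4, V_2=0]  = -15; V_4 = 3·V_3 + V_2 - 3  [with V_3=-15, V_2=0]  = -48.
Change = 6 − (-48) = 54.

54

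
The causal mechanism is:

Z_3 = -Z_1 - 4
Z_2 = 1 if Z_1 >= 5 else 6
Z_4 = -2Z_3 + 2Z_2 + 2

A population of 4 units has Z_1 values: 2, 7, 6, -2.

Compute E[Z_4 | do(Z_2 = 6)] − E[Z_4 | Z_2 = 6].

The intervention sets Z_2=6 in all 4 units regardless of Z_1. Recomputing Z_4 per unit gives 26, 36, 34, 18; average 28.5.
Observing Z_2=6 restricts to units where Z_2's equation naturally yields 6: Z_1 ∈ {2, -2}. In that subpopulation Z_4 = 26, 18, mean 22.
Difference = 28.5 − 22 = 6.5.

6.5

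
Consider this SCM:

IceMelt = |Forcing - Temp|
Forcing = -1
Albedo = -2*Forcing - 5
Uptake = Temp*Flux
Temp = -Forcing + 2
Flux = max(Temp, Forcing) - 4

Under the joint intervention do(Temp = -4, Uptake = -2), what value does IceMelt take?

3

The joint intervention fixes Temp = -4, Uptake = -2, removing each variable's own equation.
IceMelt = |Forcing - Temp|  [with Forcing=-1, Temp=-4]  = 3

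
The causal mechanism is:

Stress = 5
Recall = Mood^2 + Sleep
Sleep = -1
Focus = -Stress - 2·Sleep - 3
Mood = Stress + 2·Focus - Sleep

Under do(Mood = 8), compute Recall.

63

Intervening sets Mood = 8 and removes its equation (Mood = Stress + 2·Focus - Sleep).
Recall = Mood^2 + Sleep  [with Mood=8, Sleep=-1]  = 63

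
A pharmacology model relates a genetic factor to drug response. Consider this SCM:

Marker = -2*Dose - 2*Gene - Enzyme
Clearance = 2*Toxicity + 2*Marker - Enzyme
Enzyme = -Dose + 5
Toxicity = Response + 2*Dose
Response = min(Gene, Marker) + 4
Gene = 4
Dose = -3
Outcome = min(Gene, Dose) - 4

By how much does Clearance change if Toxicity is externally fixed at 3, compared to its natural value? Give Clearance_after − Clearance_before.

30

Intervening sets Toxicity = 3 and removes its equation (Toxicity = Response + 2*Dose).
Enzyme = -Dose + 5  [with Dose=-3]  = 8
Marker = -2*Dose - 2*Gene - Enzyme  [with Dose=-3, Gene=4, Enzyme=8]  = -10
Clearance = 2*Toxicity + 2*Marker - Enzyme  [with Toxicity=3, Marker=-10, Enzyme=8]  = -22
Without intervention: Enzyme = -Dose + 5  [with Dose=-3]  = 8; Marker = -2*Dose - 2*Gene - Enzyme  [with Dose=-3, Gene=4, Enzyme=8]  = -10; Response = min(Gene, Marker) + 4  [with Gene=4, Marker=-10]  = -6; Toxicity = Response + 2*Dose  [with Response=-6, Dose=-3]  = -12; Clearance = 2*Toxicity + 2*Marker - Enzyme  [with Toxicity=-12, Marker=-10, Enzyme=8]  = -52.
Change = -22 − (-52) = 30.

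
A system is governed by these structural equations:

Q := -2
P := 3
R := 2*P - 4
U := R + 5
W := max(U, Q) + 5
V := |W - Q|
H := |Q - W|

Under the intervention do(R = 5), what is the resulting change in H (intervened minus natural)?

The intervention breaks the incoming arrows to R: R := 2*P - 4 no longer applies, and R = 5.
U = R + 5  [with R=5]  = 10
W = max(U, Q) + 5  [with U=10, Q=-2]  = 15
H = |Q - W|  [with Q=-2, W=15]  = 17
Without intervention: R = 2*P - 4  [with P=3]  = 2; U = R + 5  [with R=2]  = 7; W = max(U, Q) + 5  [with U=7, Q=-2]  = 12; H = |Q - W|  [with Q=-2, W=12]  = 14.
Change = 17 − 14 = 3.

3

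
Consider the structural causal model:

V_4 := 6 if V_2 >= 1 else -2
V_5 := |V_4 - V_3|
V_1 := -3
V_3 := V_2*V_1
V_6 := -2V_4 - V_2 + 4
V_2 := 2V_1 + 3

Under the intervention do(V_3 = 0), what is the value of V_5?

2

do(V_3=0) replaces the equation V_3 := V_2*V_1 with the constant V_3 = 0.
V_2 = 2V_1 + 3  [with V_1=-3]  = -3
V_4 = 6 if V_2 >= 1 else -2  [with V_2=-3]  = -2
V_5 = |V_4 - V_3|  [with V_4=-2, V_3=0]  = 2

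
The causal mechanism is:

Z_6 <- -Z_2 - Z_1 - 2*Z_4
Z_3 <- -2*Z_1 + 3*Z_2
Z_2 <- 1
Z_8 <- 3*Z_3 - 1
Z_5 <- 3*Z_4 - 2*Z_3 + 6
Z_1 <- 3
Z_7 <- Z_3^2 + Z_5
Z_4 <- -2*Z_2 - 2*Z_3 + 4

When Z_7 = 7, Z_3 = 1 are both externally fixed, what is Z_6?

Setting Z_7 = 7, Z_3 = 1 by intervention discards those variables' equations.
Z_4 = -2*Z_2 - 2*Z_3 + 4  [with Z_2=1, Z_3=1]  = 0
Z_6 = -Z_2 - Z_1 - 2*Z_4  [with Z_2=1, Z_1=3, Z_4=0]  = -4

-4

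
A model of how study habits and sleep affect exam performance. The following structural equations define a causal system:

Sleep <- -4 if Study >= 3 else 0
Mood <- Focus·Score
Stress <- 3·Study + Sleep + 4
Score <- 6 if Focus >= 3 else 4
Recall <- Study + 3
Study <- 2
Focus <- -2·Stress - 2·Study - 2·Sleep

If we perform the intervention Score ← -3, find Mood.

72

The intervention breaks the incoming arrows to Score: Score <- 6 if Focus >= 3 else 4 no longer applies, and Score = -3.
Sleep = -4 if Study >= 3 else 0  [with Study=2]  = 0
Stress = 3·Study + Sleep + 4  [with Study=2, Sleep=0]  = 10
Focus = -2·Stress - 2·Study - 2·Sleep  [with Stress=10, Study=2, Sleep=0]  = -24
Mood = Focus·Score  [with Focus=-24, Score=-3]  = 72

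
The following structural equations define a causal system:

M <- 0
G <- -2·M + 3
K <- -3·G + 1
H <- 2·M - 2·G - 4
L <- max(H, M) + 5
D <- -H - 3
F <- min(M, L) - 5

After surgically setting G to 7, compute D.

15

Under do(G=7), the mechanism G <- -2·M + 3 is discarded; G is fixed at 7.
H = 2·M - 2·G - 4  [with M=0, G=7]  = -18
D = -H - 3  [with H=-18]  = 15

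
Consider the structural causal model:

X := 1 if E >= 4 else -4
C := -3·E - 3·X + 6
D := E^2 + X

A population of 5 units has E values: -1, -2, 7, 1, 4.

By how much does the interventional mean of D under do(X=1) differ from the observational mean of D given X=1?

The intervention sets X=1 in all 5 units regardless of E. Recomputing D per unit gives 2, 5, 50, 2, 17; average 15.2.
Observing X=1 restricts to units where X's equation naturally yields 1: E ∈ {7, 4}. In that subpopulation D = 50, 17, mean 33.5.
Difference = 15.2 − 33.5 = -18.3.

-18.3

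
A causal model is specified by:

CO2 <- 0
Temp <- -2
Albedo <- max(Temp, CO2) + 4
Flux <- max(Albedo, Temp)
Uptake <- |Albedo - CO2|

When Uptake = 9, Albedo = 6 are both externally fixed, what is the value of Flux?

Under do(Uptake = 9, Albedo = 6), each intervened variable's structural equation is replaced by its fixed value.
Flux = max(Albedo, Temp)  [with Albedo=6, Temp=-2]  = 6

6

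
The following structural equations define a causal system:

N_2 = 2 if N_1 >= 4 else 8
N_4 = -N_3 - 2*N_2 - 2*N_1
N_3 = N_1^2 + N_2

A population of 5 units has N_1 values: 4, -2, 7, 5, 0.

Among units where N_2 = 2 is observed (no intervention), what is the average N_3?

Observing N_2=2 restricts to units where N_2's equation naturally yields 2: N_1 ∈ {4, 7, 5}. In that subpopulation N_3 = 18, 51, 27, mean 32.

32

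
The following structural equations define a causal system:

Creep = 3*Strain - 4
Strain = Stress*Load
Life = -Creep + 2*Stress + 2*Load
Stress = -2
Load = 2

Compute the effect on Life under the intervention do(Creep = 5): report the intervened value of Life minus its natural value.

-21

Intervening sets Creep = 5 and removes its equation (Creep = 3*Strain - 4).
Life = -Creep + 2*Stress + 2*Load  [with Creep=5, Stress=-2, Load=2]  = -5
Without intervention: Strain = Stress*Load  [with Stress=-2, Load=2]  = -4; Creep = 3*Strain - 4  [with Strain=-4]  = -16; Life = -Creep + 2*Stress + 2*Load  [with Creep=-16, Stress=-2, Load=2]  = 16.
Change = -5 − 16 = -21.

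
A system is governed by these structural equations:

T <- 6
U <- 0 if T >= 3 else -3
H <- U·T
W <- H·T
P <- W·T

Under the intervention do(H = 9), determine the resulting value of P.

324

do(H=9) replaces the equation H <- U·T with the constant H = 9.
W = H·T  [with H=9, T=6]  = 54
P = W·T  [with W=54, T=6]  = 324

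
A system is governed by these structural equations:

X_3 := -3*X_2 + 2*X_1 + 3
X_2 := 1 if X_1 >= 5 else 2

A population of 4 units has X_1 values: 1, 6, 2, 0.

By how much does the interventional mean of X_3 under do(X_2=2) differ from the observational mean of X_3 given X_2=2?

2.5

The intervention sets X_2=2 in all 4 units regardless of X_1. Recomputing X_3 per unit gives -1, 9, 1, -3; average 1.5.
Conditioning on X_2=2 selects the 3 unit(s) with X_1 ∈ {1, 2, 0}. Their X_3 values: -1, 1, -3. Mean = -1.
Difference = 1.5 − (-1) = 2.5.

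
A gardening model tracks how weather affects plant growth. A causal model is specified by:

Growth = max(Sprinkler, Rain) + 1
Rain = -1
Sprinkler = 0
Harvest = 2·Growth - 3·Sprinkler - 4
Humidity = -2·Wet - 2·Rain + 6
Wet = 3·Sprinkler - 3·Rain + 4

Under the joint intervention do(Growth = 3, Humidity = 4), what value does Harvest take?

2

The joint intervention fixes Growth = 3, Humidity = 4, removing each variable's own equation.
Harvest = 2·Growth - 3·Sprinkler - 4  [with Growth=3, Sprinkler=0]  = 2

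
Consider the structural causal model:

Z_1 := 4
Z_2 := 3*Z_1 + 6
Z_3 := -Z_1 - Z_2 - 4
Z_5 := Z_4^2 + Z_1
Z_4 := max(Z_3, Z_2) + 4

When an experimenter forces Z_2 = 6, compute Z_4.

10

Under do(Z_2=6), the mechanism Z_2 := 3*Z_1 + 6 is discarded; Z_2 is fixed at 6.
Z_3 = -Z_1 - Z_2 - 4  [with Z_1=4, Z_2=6]  = -14
Z_4 = max(Z_3, Z_2) + 4  [with Z_3=-14, Z_2=6]  = 10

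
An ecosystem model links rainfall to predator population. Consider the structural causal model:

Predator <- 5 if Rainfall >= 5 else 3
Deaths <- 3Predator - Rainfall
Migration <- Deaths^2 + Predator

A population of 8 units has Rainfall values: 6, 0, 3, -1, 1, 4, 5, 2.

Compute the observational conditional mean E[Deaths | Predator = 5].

9.5

Conditioning on Predator=5 selects the 2 unit(s) with Rainfall ∈ {6, 5}. Their Deaths values: 9, 10. Mean = 9.5.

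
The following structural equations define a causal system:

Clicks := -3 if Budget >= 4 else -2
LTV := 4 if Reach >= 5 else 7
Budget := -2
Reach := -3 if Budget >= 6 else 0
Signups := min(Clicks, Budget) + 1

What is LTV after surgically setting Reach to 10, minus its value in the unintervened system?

-3

do(Reach=10) replaces the equation Reach := -3 if Budget >= 6 else 0 with the constant Reach = 10.
LTV = 4 if Reach >= 5 else 7  [with Reach=10]  = 4
Without intervention: Reach = -3 if Budget >= 6 else 0  [with Budget=-2]  = 0; LTV = 4 if Reach >= 5 else 7  [with Reach=0]  = 7.
Change = 4 − 7 = -3.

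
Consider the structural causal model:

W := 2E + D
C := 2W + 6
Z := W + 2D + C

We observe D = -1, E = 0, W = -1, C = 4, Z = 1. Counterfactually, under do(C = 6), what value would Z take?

3

Intervening sets C = 6 and removes its equation (C := 2W + 6).
W = 2E + D  [with E=0, D=-1]  = -1
Z = W + 2D + C  [with W=-1, D=-1, C=6]  = 3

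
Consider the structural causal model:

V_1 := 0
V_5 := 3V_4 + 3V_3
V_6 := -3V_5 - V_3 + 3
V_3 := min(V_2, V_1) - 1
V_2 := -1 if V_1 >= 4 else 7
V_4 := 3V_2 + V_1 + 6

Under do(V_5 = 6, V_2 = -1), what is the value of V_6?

The joint intervention fixes V_5 = 6, V_2 = -1, removing each variable's own equation.
V_3 = min(V_2, V_1) - 1  [with V_2=-1, V_1=0]  = -2
V_6 = -3V_5 - V_3 + 3  [with V_5=6, V_3=-2]  = -13

-13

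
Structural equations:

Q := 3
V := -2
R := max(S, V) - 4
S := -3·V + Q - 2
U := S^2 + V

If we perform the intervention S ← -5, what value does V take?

Under do(S=-5), the mechanism S := -3·V + Q - 2 is discarded; S is fixed at -5.
Since V is not a descendant of the intervened variable, it is unaffected.

-2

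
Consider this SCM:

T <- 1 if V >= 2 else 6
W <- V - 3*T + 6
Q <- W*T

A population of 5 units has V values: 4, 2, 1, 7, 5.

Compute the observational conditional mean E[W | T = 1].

7.5

E[W|T=1] averages over only the 4 units with T=1 (V = 4, 2, 7, 5): W = 7, 5, 10, 8, mean 7.5.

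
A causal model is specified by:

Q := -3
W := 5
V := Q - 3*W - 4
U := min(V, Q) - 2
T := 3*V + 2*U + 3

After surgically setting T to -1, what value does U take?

The intervention breaks the incoming arrows to T: T := 3*V + 2*U + 3 no longer applies, and T = -1.
Since U is not a descendant of the intervened variable, it is unaffected.
V = Q - 3*W - 4  [with Q=-3, W=5]  = -22
U = min(V, Q) - 2  [with V=-22, Q=-3]  = -24

-24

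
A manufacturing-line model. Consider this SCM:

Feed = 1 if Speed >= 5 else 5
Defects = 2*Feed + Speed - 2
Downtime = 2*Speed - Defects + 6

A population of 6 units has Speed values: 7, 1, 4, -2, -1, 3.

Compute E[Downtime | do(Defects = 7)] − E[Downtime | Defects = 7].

-2

Under do(Defects=7), Defects's equation is replaced by Defects=7 for every unit. Per-unit Downtime: 13, 1, 7, -5, -3, 5. Mean = 3.
Observing Defects=7 restricts to units where Defects's equation naturally yields 7: Speed ∈ {7, -1}. In that subpopulation Downtime = 13, -3, mean 5.
Difference = 3 − 5 = -2.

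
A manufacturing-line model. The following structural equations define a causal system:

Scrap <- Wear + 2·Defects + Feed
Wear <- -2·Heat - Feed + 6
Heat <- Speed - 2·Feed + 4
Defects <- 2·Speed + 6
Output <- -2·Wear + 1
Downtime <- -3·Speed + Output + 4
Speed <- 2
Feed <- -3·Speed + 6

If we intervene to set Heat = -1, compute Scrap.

The intervention breaks the incoming arrows to Heat: Heat <- Speed - 2·Feed + 4 no longer applies, and Heat = -1.
Feed = -3·Speed + 6  [with Speed=2]  = 0
Wear = -2·Heat - Feed + 6  [with Heat=-1, Feed=0]  = 8
Defects = 2·Speed + 6  [with Speed=2]  = 10
Scrap = Wear + 2·Defects + Feed  [with Wear=8, Defects=10, Feed=0]  = 28

28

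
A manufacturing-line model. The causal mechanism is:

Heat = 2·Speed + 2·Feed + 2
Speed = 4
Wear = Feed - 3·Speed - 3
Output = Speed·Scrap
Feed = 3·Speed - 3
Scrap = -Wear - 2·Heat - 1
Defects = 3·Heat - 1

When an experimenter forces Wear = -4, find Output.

The intervention breaks the incoming arrows to Wear: Wear = Feed - 3·Speed - 3 no longer applies, and Wear = -4.
Feed = 3·Speed - 3  [with Speed=4]  = 9
Heat = 2·Speed + 2·Feed + 2  [with Speed=4, Feed=9]  = 28
Scrap = -Wear - 2·Heat - 1  [with Wear=-4, Heat=28]  = -53
Output = Speed·Scrap  [with Speed=4, Scrap=-53]  = -212

-212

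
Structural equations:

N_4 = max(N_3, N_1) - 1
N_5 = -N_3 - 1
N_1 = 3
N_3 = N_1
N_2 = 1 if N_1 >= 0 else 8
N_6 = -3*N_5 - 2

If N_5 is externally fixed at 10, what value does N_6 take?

-32

The intervention breaks the incoming arrows to N_5: N_5 = -N_3 - 1 no longer applies, and N_5 = 10.
N_6 = -3*N_5 - 2  [with N_5=10]  = -32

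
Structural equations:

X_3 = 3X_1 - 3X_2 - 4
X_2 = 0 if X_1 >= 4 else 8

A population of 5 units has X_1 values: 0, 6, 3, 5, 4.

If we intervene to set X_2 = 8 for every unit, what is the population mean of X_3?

do(X_2=8) breaks X_2's dependence on X_1. With X_2=8 fixed, X_3 across the units is -28, -10, -19, -13, -16, mean -17.2.

-17.2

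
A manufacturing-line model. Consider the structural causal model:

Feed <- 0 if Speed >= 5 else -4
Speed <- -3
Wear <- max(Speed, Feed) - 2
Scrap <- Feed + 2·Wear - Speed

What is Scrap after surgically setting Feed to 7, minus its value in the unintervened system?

31

Under do(Feed=7), the mechanism Feed <- 0 if Speed >= 5 else -4 is discarded; Feed is fixed at 7.
Wear = max(Speed, Feed) - 2  [with Speed=-3, Feed=7]  = 5
Scrap = Feed + 2·Wear - Speed  [with Feed=7, Wear=5, Speed=-3]  = 20
Without intervention: Feed = 0 if Speed >= 5 else -4  [with Speed=-3]  = -4; Wear = max(Speed, Feed) - 2  [with Speed=-3, Feed=-4]  = -5; Scrap = Feed + 2·Wear - Speed  [with Feed=-4, Wear=-5, Speed=-3]  = -11.
Change = 20 − (-11) = 31.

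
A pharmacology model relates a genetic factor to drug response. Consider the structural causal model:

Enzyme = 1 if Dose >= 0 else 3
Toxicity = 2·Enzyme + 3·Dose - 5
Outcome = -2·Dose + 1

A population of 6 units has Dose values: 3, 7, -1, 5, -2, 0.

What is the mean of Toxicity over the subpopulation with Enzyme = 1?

8.25

Observing Enzyme=1 restricts to units where Enzyme's equation naturally yields 1: Dose ∈ {3, 7, 5, 0}. In that subpopulation Toxicity = 6, 18, 12, -3, mean 8.25.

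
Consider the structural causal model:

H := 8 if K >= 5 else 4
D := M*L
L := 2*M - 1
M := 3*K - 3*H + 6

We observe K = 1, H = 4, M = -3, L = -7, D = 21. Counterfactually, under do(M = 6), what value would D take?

do(M=6) replaces the equation M := 3*K - 3*H + 6 with the constant M = 6.
L = 2*M - 1  [with M=6]  = 11
D = M*L  [with M=6, L=11]  = 66

66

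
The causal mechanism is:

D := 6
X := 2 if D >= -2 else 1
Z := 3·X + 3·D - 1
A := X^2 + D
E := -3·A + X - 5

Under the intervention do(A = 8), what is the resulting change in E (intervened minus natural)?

6

The intervention breaks the incoming arrows to A: A := X^2 + D no longer applies, and A = 8.
X = 2 if D >= -2 else 1  [with D=6]  = 2
E = -3·A + X - 5  [with A=8, X=2]  = -27
Without intervention: X = 2 if D >= -2 else 1  [with D=6]  = 2; A = X^2 + D  [with X=2, D=6]  = 10; E = -3·A + X - 5  [with A=10, X=2]  = -33.
Change = -27 − (-33) = 6.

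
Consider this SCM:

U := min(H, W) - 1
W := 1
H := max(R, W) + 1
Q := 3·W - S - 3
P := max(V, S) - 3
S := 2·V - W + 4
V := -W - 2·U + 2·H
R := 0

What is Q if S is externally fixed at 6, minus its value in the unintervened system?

Intervening sets S = 6 and removes its equation (S := 2·V - W + 4).
Q = 3·W - S - 3  [with W=1, S=6]  = -6
Without intervention: H = max(R, W) + 1  [with R=0, W=1]  = 2; U = min(H, W) - 1  [with H=2, W=1]  = 0; V = -W - 2·U + 2·H  [with W=1, U=0, H=2]  = 3; S = 2·V - W + 4  [with V=3, W=1]  = 9; Q = 3·W - S - 3  [with W=1, S=9]  = -9.
Change = -6 − (-9) = 3.

3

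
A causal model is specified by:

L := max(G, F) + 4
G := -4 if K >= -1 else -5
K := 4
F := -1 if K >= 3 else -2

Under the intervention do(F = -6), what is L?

0

Under do(F=-6), the mechanism F := -1 if K >= 3 else -2 is discarded; F is fixed at -6.
G = -4 if K >= -1 else -5  [with K=4]  = -4
L = max(G, F) + 4  [with G=-4, F=-6]  = 0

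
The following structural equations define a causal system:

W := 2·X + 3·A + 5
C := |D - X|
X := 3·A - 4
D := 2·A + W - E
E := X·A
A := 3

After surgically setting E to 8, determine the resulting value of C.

17

The intervention breaks the incoming arrows to E: E := X·A no longer applies, and E = 8.
X = 3·A - 4  [with A=3]  = 5
W = 2·X + 3·A + 5  [with X=5, A=3]  = 24
D = 2·A + W - E  [with A=3, W=24, E=8]  = 22
C = |D - X|  [with D=22, X=5]  = 17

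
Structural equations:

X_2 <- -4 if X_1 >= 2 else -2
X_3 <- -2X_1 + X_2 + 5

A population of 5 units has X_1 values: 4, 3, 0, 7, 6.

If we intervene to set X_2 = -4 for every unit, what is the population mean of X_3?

do(X_2=-4) breaks X_2's dependence on X_1. With X_2=-4 fixed, X_3 across the units is -7, -5, 1, -13, -11, mean -7.

-7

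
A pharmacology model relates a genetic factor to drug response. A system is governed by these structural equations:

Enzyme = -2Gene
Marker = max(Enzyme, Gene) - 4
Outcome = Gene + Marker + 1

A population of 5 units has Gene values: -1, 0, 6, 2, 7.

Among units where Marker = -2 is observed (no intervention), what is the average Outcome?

-0.5

E[Outcome|Marker=-2] averages over only the 2 units with Marker=-2 (Gene = -1, 2): Outcome = -2, 1, mean -0.5.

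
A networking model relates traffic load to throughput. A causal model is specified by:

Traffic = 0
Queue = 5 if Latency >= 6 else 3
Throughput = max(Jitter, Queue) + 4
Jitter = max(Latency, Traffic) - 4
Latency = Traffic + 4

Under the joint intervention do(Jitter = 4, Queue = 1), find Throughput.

8

The joint intervention fixes Jitter = 4, Queue = 1, removing each variable's own equation.
Throughput = max(Jitter, Queue) + 4  [with Jitter=4, Queue=1]  = 8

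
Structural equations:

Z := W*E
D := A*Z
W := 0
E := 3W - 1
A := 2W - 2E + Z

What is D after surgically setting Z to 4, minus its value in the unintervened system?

do(Z=4) replaces the equation Z := W*E with the constant Z = 4.
E = 3W - 1  [with W=0]  = -1
A = 2W - 2E + Z  [with W=0, E=-1, Z=4]  = 6
D = A*Z  [with A=6, Z=4]  = 24
Without intervention: E = 3W - 1  [with W=0]  = -1; Z = W*E  [with W=0, E=-1]  = 0; A = 2W - 2E + Z  [with W=0, E=-1, Z=0]  = 2; D = A*Z  [with A=2, Z=0]  = 0.
Change = 24 − 0 = 24.

24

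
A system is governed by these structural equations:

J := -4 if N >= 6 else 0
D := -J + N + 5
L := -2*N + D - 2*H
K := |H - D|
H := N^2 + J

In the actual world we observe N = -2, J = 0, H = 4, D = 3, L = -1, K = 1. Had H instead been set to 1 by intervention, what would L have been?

5

do(H=1) replaces the equation H := N^2 + J with the constant H = 1.
J = -4 if N >= 6 else 0  [with N=-2]  = 0
D = -J + N + 5  [with J=0, N=-2]  = 3
L = -2*N + D - 2*H  [with N=-2, D=3, H=1]  = 5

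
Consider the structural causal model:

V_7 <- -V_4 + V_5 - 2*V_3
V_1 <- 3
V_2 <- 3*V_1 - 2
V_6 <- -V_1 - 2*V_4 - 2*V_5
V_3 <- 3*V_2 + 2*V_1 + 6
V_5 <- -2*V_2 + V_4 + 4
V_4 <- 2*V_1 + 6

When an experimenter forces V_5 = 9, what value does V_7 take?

Under do(V_5=9), the mechanism V_5 <- -2*V_2 + V_4 + 4 is discarded; V_5 is fixed at 9.
V_2 = 3*V_1 - 2  [with V_1=3]  = 7
V_3 = 3*V_2 + 2*V_1 + 6  [with V_2=7, V_1=3]  = 33
V_4 = 2*V_1 + 6  [with V_1=3]  = 12
V_7 = -V_4 + V_5 - 2*V_3  [with V_4=12, V_5=9, V_3=33]  = -69

-69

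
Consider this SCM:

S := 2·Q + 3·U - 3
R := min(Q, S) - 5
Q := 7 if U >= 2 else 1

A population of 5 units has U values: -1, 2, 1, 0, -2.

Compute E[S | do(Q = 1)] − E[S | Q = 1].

do(Q=1) breaks Q's dependence on U. With Q=1 fixed, S across the units is -4, 5, 2, -1, -7, mean -1.
Observing Q=1 restricts to units where Q's equation naturally yields 1: U ∈ {-1, 1, 0, -2}. In that subpopulation S = -4, 2, -1, -7, mean -2.5.
Difference = -1 − (-2.5) = 1.5.

1.5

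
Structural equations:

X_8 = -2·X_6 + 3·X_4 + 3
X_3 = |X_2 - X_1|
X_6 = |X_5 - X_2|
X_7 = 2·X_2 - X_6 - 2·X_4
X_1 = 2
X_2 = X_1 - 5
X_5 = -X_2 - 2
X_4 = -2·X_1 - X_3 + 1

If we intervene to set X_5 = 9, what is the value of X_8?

do(X_5=9) replaces the equation X_5 = -X_2 - 2 with the constant X_5 = 9.
X_2 = X_1 - 5  [with X_1=2]  = -3
X_3 = |X_2 - X_1|  [with X_2=-3, X_1=2]  = 5
X_4 = -2·X_1 - X_3 + 1  [with X_1=2, X_3=5]  = -8
X_6 = |X_5 - X_2|  [with X_5=9, X_2=-3]  = 12
X_8 = -2·X_6 + 3·X_4 + 3  [with X_6=12, X_4=-8]  = -45

-45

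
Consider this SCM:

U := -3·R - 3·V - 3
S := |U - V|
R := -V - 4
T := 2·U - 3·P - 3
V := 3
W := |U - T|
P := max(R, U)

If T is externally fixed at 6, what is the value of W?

Intervening sets T = 6 and removes its equation (T := 2·U - 3·P - 3).
R = -V - 4  [with V=3]  = -7
U = -3·R - 3·V - 3  [with R=-7, V=3]  = 9
W = |U - T|  [with U=9, T=6]  = 3

3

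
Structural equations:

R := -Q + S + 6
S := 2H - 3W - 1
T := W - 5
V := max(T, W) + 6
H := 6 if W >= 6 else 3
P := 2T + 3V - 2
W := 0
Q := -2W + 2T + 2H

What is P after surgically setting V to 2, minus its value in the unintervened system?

-12

Intervening sets V = 2 and removes its equation (V := max(T, W) + 6).
T = W - 5  [with W=0]  = -5
P = 2T + 3V - 2  [with T=-5, V=2]  = -6
Without intervention: T = W - 5  [with W=0]  = -5; V = max(T, W) + 6  [with T=-5, W=0]  = 6; P = 2T + 3V - 2  [with T=-5, V=6]  = 6.
Change = -6 − 6 = -12.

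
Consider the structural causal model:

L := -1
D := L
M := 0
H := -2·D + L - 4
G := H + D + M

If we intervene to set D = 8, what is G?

-13

do(D=8) replaces the equation D := L with the constant D = 8.
H = -2·D + L - 4  [with D=8, L=-1]  = -21
G = H + D + M  [with H=-21, D=8, M=0]  = -13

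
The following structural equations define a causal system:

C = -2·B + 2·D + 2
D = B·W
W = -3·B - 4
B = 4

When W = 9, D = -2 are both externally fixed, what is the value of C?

-10

Setting W = 9, D = -2 by intervention discards those variables' equations.
C = -2·B + 2·D + 2  [with B=4, D=-2]  = -10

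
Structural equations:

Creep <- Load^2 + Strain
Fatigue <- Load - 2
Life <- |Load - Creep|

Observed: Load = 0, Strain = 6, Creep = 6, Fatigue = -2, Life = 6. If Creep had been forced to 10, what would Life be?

do(Creep=10) replaces the equation Creep <- Load^2 + Strain with the constant Creep = 10.
Life = |Load - Creep|  [with Load=0, Creep=10]  = 10

10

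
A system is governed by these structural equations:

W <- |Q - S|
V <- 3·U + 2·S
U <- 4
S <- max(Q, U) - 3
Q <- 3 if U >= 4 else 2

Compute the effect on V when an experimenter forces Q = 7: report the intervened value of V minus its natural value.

6

Under do(Q=7), the mechanism Q <- 3 if U >= 4 else 2 is discarded; Q is fixed at 7.
S = max(Q, U) - 3  [with Q=7, U=4]  = 4
V = 3·U + 2·S  [with U=4, S=4]  = 20
Without intervention: Q = 3 if U >= 4 else 2  [with U=4]  = 3; S = max(Q, U) - 3  [with Q=3, U=4]  = 1; V = 3·U + 2·S  [with U=4, S=1]  = 14.
Change = 20 − 14 = 6.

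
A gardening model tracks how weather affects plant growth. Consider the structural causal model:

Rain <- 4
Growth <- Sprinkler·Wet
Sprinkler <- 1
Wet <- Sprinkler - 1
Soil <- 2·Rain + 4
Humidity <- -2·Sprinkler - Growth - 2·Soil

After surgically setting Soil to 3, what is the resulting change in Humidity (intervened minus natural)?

The intervention breaks the incoming arrows to Soil: Soil <- 2·Rain + 4 no longer applies, and Soil = 3.
Wet = Sprinkler - 1  [with Sprinkler=1]  = 0
Growth = Sprinkler·Wet  [with Sprinkler=1, Wet=0]  = 0
Humidity = -2·Sprinkler - Growth - 2·Soil  [with Sprinkler=1, Growth=0, Soil=3]  = -8
Without intervention: Soil = 2·Rain + 4  [with Rain=4]  = 12; Wet = Sprinkler - 1  [with Sprinkler=1]  = 0; Growth = Sprinkler·Wet  [with Sprinkler=1, Wet=0]  = 0; Humidity = -2·Sprinkler - Growth - 2·Soil  [with Sprinkler=1, Growth=0, Soil=12]  = -26.
Change = -8 − (-26) = 18.

18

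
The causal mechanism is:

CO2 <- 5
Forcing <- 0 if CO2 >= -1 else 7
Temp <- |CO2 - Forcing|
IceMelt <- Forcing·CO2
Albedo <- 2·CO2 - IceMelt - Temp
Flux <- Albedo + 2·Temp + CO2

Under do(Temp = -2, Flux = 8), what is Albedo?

12

The joint intervention fixes Temp = -2, Flux = 8, removing each variable's own equation.
Forcing = 0 if CO2 >= -1 else 7  [with CO2=5]  = 0
IceMelt = Forcing·CO2  [with Forcing=0, CO2=5]  = 0
Albedo = 2·CO2 - IceMelt - Temp  [with CO2=5, IceMelt=0, Temp=-2]  = 12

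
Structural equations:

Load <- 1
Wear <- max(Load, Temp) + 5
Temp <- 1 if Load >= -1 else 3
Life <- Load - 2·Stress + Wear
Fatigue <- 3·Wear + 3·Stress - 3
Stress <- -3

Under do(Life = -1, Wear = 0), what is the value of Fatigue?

-12

Setting Life = -1, Wear = 0 by intervention discards those variables' equations.
Fatigue = 3·Wear + 3·Stress - 3  [with Wear=0, Stress=-3]  = -12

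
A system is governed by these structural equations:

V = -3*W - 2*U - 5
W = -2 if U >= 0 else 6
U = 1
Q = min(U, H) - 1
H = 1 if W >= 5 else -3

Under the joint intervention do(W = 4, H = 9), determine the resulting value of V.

The joint intervention fixes W = 4, H = 9, removing each variable's own equation.
V = -3*W - 2*U - 5  [with W=4, U=1]  = -19

-19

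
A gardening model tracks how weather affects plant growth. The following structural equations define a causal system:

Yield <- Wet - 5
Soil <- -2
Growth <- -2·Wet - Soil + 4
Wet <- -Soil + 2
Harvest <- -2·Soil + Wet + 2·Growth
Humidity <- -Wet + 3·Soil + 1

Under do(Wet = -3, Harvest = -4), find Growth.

The joint intervention fixes Wet = -3, Harvest = -4, removing each variable's own equation.
Growth = -2·Wet - Soil + 4  [with Wet=-3, Soil=-2]  = 12

12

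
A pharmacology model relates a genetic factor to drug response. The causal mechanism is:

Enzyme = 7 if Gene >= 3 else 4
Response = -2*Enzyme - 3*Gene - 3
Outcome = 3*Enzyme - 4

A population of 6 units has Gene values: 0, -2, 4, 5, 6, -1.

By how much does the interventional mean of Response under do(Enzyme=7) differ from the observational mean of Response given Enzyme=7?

9

The intervention sets Enzyme=7 in all 6 units regardless of Gene. Recomputing Response per unit gives -17, -11, -29, -32, -35, -14; average -23.
E[Response|Enzyme=7] averages over only the 3 units with Enzyme=7 (Gene = 4, 5, 6): Response = -29, -32, -35, mean -32.
Difference = -23 − (-32) = 9.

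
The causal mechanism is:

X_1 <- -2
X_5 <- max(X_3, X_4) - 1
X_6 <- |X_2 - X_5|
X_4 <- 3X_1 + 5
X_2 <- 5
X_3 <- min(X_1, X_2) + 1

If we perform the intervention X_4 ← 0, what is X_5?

-1

Intervening sets X_4 = 0 and removes its equation (X_4 <- 3X_1 + 5).
X_3 = min(X_1, X_2) + 1  [with X_1=-2, X_2=5]  = -1
X_5 = max(X_3, X_4) - 1  [with X_3=-1, X_4=0]  = -1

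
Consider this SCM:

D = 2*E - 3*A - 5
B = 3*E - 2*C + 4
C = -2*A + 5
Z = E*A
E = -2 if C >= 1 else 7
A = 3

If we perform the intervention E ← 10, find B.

36

do(E=10) replaces the equation E = -2 if C >= 1 else 7 with the constant E = 10.
C = -2*A + 5  [with A=3]  = -1
B = 3*E - 2*C + 4  [with E=10, C=-1]  = 36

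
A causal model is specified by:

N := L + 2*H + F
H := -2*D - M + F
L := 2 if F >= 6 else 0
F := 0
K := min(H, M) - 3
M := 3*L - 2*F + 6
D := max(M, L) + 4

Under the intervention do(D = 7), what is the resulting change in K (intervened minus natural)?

6

Under do(D=7), the mechanism D := max(M, L) + 4 is discarded; D is fixed at 7.
L = 2 if F >= 6 else 0  [with F=0]  = 0
M = 3*L - 2*F + 6  [with L=0, F=0]  = 6
H = -2*D - M + F  [with D=7, M=6, F=0]  = -20
K = min(H, M) - 3  [with H=-20, M=6]  = -23
Without intervention: L = 2 if F >= 6 else 0  [with F=0]  = 0; M = 3*L - 2*F + 6  [with L=0, F=0]  = 6; D = max(M, L) + 4  [with M=6, L=0]  = 10; H = -2*D - M + F  [with D=10, M=6, F=0]  = -26; K = min(H, M) - 3  [with H=-26, M=6]  = -29.
Change = -23 − (-29) = 6.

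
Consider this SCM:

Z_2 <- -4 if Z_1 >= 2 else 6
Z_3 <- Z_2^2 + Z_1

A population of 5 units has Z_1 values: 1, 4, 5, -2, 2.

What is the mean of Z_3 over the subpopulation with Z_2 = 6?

35.5

Observing Z_2=6 restricts to units where Z_2's equation naturally yields 6: Z_1 ∈ {1, -2}. In that subpopulation Z_3 = 37, 34, mean 35.5.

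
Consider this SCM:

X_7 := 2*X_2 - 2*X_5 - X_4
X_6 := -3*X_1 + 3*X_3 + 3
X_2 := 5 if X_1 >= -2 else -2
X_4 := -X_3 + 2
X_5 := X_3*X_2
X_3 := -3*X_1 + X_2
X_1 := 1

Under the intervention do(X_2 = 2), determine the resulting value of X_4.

Under do(X_2=2), the mechanism X_2 := 5 if X_1 >= -2 else -2 is discarded; X_2 is fixed at 2.
X_3 = -3*X_1 + X_2  [with X_1=1, X_2=2]  = -1
X_4 = -X_3 + 2  [with X_3=-1]  = 3

3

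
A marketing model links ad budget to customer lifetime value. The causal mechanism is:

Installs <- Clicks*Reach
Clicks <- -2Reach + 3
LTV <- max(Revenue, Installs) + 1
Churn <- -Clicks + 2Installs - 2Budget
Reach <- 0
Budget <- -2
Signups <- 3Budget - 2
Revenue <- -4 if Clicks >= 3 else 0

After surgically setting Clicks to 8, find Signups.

-8

do(Clicks=8) replaces the equation Clicks <- -2Reach + 3 with the constant Clicks = 8.
Signups is not downstream of the intervention, so its value is determined by the original equations.
Signups = 3Budget - 2  [with Budget=-2]  = -8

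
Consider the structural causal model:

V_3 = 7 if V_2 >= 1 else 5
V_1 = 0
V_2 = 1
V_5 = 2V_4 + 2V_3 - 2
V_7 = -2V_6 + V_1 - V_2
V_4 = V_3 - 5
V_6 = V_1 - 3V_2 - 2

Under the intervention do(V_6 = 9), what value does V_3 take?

do(V_6=9) replaces the equation V_6 = V_1 - 3V_2 - 2 with the constant V_6 = 9.
V_3 is not downstream of the intervention, so its value is determined by the original equations.
V_3 = 7 if V_2 >= 1 else 5  [with V_2=1]  = 7

7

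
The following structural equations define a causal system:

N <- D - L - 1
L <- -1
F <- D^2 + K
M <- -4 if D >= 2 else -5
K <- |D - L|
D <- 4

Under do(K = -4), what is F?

The intervention breaks the incoming arrows to K: K <- |D - L| no longer applies, and K = -4.
F = D^2 + K  [with D=4, K=-4]  = 12

12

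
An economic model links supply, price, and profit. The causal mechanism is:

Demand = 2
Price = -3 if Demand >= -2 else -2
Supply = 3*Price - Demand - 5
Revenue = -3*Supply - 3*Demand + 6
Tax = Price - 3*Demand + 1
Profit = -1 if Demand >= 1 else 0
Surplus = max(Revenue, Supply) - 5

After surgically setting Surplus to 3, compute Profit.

Intervening sets Surplus = 3 and removes its equation (Surplus = max(Revenue, Supply) - 5).
Since Profit is not a descendant of the intervened variable, it is unaffected.
Profit = -1 if Demand >= 1 else 0  [with Demand=2]  = -1

-1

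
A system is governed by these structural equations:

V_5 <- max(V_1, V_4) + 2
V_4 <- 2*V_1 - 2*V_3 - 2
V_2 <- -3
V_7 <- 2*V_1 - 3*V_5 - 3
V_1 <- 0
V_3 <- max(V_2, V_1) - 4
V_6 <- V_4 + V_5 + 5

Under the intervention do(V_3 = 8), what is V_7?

-9

The intervention breaks the incoming arrows to V_3: V_3 <- max(V_2, V_1) - 4 no longer applies, and V_3 = 8.
V_4 = 2*V_1 - 2*V_3 - 2  [with V_1=0, V_3=8]  = -18
V_5 = max(V_1, V_4) + 2  [with V_1=0, V_4=-18]  = 2
V_7 = 2*V_1 - 3*V_5 - 3  [with V_1=0, V_5=2]  = -9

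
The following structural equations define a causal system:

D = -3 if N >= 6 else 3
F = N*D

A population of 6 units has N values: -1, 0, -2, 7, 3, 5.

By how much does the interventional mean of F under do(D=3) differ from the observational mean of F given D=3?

3

Every unit gets D=3 under the intervention. F values become -3, 0, -6, 21, 9, 15; E[F|do(D=3)] = 6.
Conditioning on D=3 selects the 5 unit(s) with N ∈ {-1, 0, -2, 3, 5}. Their F values: -3, 0, -6, 9, 15. Mean = 3.
Difference = 6 − 3 = 3.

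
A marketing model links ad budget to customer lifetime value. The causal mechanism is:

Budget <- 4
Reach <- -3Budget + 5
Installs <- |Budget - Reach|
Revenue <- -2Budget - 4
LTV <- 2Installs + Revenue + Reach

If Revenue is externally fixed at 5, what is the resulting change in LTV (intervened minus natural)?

Intervening sets Revenue = 5 and removes its equation (Revenue <- -2Budget - 4).
Reach = -3Budget + 5  [with Budget=4]  = -7
Installs = |Budget - Reach|  [with Budget=4, Reach=-7]  = 11
LTV = 2Installs + Revenue + Reach  [with Installs=11, Revenue=5, Reach=-7]  = 20
Without intervention: Reach = -3Budget + 5  [with Budget=4]  = -7; Installs = |Budget - Reach|  [with Budget=4, Reach=-7]  = 11; Revenue = -2Budget - 4  [with Budget=4]  = -12; LTV = 2Installs + Revenue + Reach  [with Installs=11, Revenue=-12, Reach=-7]  = 3.
Change = 20 − 3 = 17.

17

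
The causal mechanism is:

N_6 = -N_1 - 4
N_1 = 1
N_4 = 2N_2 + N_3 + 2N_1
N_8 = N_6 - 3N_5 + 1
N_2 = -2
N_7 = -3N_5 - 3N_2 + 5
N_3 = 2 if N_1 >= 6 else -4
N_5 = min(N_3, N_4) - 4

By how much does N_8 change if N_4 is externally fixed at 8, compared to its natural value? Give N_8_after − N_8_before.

-6

do(N_4=8) replaces the equation N_4 = 2N_2 + N_3 + 2N_1 with the constant N_4 = 8.
N_3 = 2 if N_1 >= 6 else -4  [with N_1=1]  = -4
N_5 = min(N_3, N_4) - 4  [with N_3=-4, N_4=8]  = -8
N_6 = -N_1 - 4  [with N_1=1]  = -5
N_8 = N_6 - 3N_5 + 1  [with N_6=-5, N_5=-8]  = 20
Without intervention: N_3 = 2 if N_1 >= 6 else -4  [with N_1=1]  = -4; N_4 = 2N_2 + N_3 + 2N_1  [with N_2=-2, N_3=-4, N_1=1]  = -6; N_5 = min(N_3, N_4) - 4  [with N_3=-4, N_4=-6]  = -10; N_6 = -N_1 - 4  [with N_1=1]  = -5; N_8 = N_6 - 3N_5 + 1  [with N_6=-5, N_5=-10]  = 26.
Change = 20 − 26 = -6.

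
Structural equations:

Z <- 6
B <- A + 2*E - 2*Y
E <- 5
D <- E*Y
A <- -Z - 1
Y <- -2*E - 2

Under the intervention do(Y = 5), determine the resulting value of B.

-7

do(Y=5) replaces the equation Y <- -2*E - 2 with the constant Y = 5.
A = -Z - 1  [with Z=6]  = -7
B = A + 2*E - 2*Y  [with A=-7, E=5, Y=5]  = -7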